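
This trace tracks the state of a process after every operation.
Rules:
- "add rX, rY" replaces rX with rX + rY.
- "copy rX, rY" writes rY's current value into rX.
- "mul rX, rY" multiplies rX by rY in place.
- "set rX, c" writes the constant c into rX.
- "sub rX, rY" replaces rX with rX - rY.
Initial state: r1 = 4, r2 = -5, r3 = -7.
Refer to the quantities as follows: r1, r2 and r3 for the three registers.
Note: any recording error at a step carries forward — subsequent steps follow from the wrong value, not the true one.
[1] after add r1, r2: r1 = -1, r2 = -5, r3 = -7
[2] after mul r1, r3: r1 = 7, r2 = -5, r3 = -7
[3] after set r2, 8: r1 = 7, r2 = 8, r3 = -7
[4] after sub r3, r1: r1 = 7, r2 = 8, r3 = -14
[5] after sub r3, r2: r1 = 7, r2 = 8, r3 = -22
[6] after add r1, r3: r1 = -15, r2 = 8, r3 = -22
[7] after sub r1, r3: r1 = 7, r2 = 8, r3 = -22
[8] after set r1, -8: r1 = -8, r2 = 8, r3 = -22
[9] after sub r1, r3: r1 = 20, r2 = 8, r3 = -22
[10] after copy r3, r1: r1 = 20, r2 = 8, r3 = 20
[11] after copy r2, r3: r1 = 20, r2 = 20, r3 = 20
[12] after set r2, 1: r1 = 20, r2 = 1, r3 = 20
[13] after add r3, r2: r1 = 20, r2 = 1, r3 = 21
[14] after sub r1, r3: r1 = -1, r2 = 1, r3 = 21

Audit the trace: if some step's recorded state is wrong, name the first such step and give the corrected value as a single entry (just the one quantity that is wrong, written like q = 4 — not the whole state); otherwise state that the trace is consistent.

Recomputing the run from the initial state:
step 1: r1 = -1, r2 = -5, r3 = -7
step 2: r1 = 7, r2 = -5, r3 = -7
step 3: r1 = 7, r2 = 8, r3 = -7
step 4: r1 = 7, r2 = 8, r3 = -14
step 5: r1 = 7, r2 = 8, r3 = -22
step 6: r1 = -15, r2 = 8, r3 = -22
step 7: r1 = 7, r2 = 8, r3 = -22
step 8: r1 = -8, r2 = 8, r3 = -22
step 9: r1 = 14, r2 = 8, r3 = -22
step 10: r1 = 14, r2 = 8, r3 = 14
step 11: r1 = 14, r2 = 14, r3 = 14
step 12: r1 = 14, r2 = 1, r3 = 14
step 13: r1 = 14, r2 = 1, r3 = 15
step 14: r1 = -1, r2 = 1, r3 = 15
The first disagreement with the trace is at step 9, where the value should be r1 = 14.

step 9, r1 = 14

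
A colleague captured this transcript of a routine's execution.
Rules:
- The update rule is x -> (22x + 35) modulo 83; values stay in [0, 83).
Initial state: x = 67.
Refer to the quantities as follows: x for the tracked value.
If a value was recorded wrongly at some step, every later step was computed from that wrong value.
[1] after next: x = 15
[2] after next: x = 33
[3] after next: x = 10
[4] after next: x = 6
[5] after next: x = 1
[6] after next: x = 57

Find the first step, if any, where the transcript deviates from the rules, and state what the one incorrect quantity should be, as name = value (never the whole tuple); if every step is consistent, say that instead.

step 3, x = 14

Step 1: x = (22*67 + 35) mod 83 = 15 — agrees with the transcript.
Step 2: x = (22*15 + 35) mod 83 = 33 — no discrepancy.
Step 3: x = (22*33 + 35) mod 83 = 14 — the transcript disagrees here.
First incorrect step: 3; the correct value is x = 14.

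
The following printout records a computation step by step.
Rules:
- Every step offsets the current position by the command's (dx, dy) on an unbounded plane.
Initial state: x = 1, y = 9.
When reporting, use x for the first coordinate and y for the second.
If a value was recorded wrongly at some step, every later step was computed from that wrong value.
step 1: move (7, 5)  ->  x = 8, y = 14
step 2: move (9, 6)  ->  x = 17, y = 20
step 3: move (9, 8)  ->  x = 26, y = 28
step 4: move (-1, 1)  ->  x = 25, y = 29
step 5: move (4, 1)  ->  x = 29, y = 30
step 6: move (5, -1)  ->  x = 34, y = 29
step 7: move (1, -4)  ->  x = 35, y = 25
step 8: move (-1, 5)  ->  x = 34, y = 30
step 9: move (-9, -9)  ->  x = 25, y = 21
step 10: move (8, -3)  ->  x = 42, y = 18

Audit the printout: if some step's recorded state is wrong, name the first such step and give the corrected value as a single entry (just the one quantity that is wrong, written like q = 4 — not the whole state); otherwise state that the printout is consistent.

Recomputing the run from the initial state:
step 1: x = 8, y = 14
step 2: x = 17, y = 20
step 3: x = 26, y = 28
step 4: x = 25, y = 29
step 5: x = 29, y = 30
step 6: x = 34, y = 29
step 7: x = 35, y = 25
step 8: x = 34, y = 30
step 9: x = 25, y = 21
step 10: x = 33, y = 18
The first disagreement with the printout is at step 10, where the value should be x = 33.

step 10, x = 33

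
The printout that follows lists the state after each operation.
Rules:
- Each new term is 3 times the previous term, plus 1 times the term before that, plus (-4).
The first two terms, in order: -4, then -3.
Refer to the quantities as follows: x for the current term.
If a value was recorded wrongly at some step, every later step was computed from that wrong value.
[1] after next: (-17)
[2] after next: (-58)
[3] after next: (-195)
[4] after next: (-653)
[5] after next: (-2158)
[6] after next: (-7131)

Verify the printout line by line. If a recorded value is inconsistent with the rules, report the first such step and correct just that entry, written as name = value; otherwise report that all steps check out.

step 4, x = -647

Recomputing the run from the initial state:
step 1: x = -17
step 2: x = -58
step 3: x = -195
step 4: x = -647
step 5: x = -2140
step 6: x = -7071
The first disagreement with the printout is at step 4, where the value should be x = -647.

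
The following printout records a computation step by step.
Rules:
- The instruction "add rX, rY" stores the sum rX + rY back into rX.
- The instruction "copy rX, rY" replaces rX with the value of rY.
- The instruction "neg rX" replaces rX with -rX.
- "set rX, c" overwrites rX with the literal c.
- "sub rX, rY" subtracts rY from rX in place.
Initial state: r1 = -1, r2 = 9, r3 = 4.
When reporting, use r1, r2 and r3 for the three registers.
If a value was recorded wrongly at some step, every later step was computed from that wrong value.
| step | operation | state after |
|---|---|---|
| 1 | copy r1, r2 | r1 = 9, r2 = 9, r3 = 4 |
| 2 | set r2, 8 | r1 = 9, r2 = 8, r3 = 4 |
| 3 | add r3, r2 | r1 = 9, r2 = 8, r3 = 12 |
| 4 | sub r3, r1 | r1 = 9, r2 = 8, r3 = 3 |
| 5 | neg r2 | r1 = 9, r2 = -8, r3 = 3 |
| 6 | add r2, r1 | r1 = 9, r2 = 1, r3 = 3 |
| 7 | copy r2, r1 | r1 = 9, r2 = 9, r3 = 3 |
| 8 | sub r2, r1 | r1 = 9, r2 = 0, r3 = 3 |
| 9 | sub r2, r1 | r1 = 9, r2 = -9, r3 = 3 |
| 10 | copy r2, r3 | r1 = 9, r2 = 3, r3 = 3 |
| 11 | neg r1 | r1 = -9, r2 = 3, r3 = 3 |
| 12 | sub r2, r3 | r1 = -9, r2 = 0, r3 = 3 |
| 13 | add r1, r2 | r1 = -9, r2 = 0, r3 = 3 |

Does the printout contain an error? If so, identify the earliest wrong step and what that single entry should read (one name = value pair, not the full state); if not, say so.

no error

1. r1 = 9 (confirmed correct)
2. r2 = 8 (matches)
3. r3 = 4 + 8 = 12 (in agreement)
4. r3 = 12 - 9 = 3 (checks out)
5. r2 = -(8) = -8 (same as recorded)
6. r2 = -8 + 9 = 1 (checks out)
7. r2 = 9 (verified)
8. r2 = 9 - 9 = 0 (consistent with the printout)
9. r2 = 0 - 9 = -9 (matches)
10. r2 = 3 (checks out)
11. r1 = -(9) = -9 (confirmed correct)
12. r2 = 3 - 3 = 0 (in agreement)
13. r1 = -9 + 0 = -9 (in agreement)
Every step is consistent.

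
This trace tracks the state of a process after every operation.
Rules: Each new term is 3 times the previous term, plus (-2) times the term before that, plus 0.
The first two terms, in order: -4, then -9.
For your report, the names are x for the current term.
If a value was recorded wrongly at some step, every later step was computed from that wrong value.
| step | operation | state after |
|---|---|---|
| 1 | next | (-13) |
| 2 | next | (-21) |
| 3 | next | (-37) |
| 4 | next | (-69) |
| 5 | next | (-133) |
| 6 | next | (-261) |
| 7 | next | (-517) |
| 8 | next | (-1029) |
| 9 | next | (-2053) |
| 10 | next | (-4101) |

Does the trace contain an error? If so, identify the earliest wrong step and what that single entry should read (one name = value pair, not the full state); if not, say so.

step 1: x = 3*(-9) + (-2)*(-4) + (0) = -19 -> first mismatch against the trace
Step 1 is the first one off; corrected, x = -19.

step 1, x = -19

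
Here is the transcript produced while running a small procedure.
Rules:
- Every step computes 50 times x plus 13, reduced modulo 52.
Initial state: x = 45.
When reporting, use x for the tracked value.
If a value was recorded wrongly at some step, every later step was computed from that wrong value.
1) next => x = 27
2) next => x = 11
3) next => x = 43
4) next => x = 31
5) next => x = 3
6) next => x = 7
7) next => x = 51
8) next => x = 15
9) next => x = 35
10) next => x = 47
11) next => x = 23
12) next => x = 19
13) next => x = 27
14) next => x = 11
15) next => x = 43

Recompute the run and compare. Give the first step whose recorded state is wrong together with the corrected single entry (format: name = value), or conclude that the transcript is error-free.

no error

Recomputing the run from the initial state:
step 1: x = 27
step 2: x = 11
step 3: x = 43
step 4: x = 31
step 5: x = 3
step 6: x = 7
step 7: x = 51
step 8: x = 15
step 9: x = 35
step 10: x = 47
step 11: x = 23
step 12: x = 19
step 13: x = 27
step 14: x = 11
step 15: x = 43
This matches the transcript at every step.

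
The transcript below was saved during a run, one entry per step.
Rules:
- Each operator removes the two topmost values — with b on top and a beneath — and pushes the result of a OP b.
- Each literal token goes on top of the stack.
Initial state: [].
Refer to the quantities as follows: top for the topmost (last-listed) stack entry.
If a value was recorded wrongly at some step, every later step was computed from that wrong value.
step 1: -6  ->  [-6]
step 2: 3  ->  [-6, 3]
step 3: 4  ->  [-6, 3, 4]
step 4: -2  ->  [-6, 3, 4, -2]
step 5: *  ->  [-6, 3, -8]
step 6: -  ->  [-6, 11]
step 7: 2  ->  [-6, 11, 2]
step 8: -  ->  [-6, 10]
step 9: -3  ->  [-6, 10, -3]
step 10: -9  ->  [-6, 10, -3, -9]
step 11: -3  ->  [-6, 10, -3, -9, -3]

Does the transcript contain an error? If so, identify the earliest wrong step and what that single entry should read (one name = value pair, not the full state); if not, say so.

step 1: push -6: top = -6 -> consistent with the transcript
step 2: push 3: top = 3 -> checks out
step 3: push 4: top = 4 -> agrees with the transcript
step 4: push -2: top = -2 -> no discrepancy
step 5: 4 * -2 = -8 -> verified
step 6: 3 - -8 = 11 -> consistent with the transcript
step 7: push 2: top = 2 -> consistent with the transcript
step 8: 11 - 2 = 9 -> a discrepancy with the transcript
First incorrect step: 8; the correct value is top = 9.

step 8, top = 9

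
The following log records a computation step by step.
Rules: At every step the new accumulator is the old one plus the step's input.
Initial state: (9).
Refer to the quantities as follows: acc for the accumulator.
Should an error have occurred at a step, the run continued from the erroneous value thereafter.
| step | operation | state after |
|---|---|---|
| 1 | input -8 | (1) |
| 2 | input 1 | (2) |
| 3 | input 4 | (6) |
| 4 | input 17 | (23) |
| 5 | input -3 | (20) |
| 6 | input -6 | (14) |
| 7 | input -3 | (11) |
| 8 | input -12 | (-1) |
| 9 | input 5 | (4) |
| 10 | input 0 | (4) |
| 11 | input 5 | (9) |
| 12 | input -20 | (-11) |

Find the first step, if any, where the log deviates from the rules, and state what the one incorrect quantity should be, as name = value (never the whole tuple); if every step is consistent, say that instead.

Recomputing the run from the initial state:
step 1: acc = 1
step 2: acc = 2
step 3: acc = 6
step 4: acc = 23
step 5: acc = 20
step 6: acc = 14
step 7: acc = 11
step 8: acc = -1
step 9: acc = 4
step 10: acc = 4
step 11: acc = 9
step 12: acc = -11
This matches the log at every step.

no error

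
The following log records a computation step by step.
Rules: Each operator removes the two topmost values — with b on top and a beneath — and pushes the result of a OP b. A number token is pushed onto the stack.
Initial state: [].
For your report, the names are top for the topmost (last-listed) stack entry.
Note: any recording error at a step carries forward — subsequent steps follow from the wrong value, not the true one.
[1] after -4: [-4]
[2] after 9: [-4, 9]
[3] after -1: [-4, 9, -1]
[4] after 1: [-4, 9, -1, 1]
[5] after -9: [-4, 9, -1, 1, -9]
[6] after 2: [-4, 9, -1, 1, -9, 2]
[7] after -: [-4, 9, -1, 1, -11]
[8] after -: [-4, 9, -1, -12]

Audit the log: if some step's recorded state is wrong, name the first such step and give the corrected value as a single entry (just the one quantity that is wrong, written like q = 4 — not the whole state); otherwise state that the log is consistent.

step 8, top = 12

Recomputing the run from the initial state:
step 1: [-4]
step 2: [-4, 9]
step 3: [-4, 9, -1]
step 4: [-4, 9, -1, 1]
step 5: [-4, 9, -1, 1, -9]
step 6: [-4, 9, -1, 1, -9, 2]
step 7: [-4, 9, -1, 1, -11]
step 8: [-4, 9, -1, 12]
The first disagreement with the log is at step 8, where the value should be top = 12.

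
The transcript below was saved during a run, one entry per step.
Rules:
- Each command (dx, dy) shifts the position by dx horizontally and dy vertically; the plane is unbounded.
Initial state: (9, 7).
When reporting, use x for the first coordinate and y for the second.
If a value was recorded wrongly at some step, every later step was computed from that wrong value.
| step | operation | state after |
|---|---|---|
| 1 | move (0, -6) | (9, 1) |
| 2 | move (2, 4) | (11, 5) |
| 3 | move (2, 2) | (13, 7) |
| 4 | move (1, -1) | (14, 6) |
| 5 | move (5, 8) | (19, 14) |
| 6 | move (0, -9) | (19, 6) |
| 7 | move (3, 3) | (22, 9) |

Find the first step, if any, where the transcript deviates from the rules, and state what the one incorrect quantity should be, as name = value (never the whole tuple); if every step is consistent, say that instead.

step 6, y = 5

Recomputing the run from the initial state:
step 1: x = 9, y = 1
step 2: x = 11, y = 5
step 3: x = 13, y = 7
step 4: x = 14, y = 6
step 5: x = 19, y = 14
step 6: x = 19, y = 5
step 7: x = 22, y = 8
The first disagreement with the transcript is at step 6, where the value should be y = 5.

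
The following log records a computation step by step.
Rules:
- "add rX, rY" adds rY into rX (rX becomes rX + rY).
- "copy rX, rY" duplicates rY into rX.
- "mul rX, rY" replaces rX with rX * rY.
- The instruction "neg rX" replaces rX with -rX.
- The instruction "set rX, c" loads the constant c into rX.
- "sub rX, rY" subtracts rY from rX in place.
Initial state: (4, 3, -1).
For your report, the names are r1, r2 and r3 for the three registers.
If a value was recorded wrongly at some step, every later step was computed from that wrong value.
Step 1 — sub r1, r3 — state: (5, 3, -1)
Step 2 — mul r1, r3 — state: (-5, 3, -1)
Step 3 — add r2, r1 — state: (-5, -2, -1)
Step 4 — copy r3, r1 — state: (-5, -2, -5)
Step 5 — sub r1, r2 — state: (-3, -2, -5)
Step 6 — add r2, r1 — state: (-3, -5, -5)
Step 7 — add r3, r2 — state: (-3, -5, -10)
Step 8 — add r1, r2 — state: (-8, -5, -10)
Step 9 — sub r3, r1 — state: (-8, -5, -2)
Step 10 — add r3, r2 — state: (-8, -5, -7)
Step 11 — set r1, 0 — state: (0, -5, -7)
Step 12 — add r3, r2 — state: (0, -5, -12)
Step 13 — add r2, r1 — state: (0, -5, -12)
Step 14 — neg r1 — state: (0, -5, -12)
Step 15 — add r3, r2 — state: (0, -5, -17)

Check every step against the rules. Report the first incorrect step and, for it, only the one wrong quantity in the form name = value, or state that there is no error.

step 1: r1 = 4 - -1 = 5 -> exactly as logged
step 2: r1 = 5 * -1 = -5 -> no discrepancy
step 3: r2 = 3 + -5 = -2 -> in agreement
step 4: r3 = -5 -> same as recorded
step 5: r1 = -5 - -2 = -3 -> matches
step 6: r2 = -2 + -3 = -5 -> no discrepancy
step 7: r3 = -5 + -5 = -10 -> verified
step 8: r1 = -3 + -5 = -8 -> confirmed correct
step 9: r3 = -10 - -8 = -2 -> agrees with the log
step 10: r3 = -2 + -5 = -7 -> agrees with the log
step 11: r1 = 0 -> checks out
step 12: r3 = -7 + -5 = -12 -> consistent with the log
step 13: r2 = -5 + 0 = -5 -> same as recorded
step 14: r1 = -(0) = 0 -> verified
step 15: r3 = -12 + -5 = -17 -> same as recorded
Every step is consistent.

no error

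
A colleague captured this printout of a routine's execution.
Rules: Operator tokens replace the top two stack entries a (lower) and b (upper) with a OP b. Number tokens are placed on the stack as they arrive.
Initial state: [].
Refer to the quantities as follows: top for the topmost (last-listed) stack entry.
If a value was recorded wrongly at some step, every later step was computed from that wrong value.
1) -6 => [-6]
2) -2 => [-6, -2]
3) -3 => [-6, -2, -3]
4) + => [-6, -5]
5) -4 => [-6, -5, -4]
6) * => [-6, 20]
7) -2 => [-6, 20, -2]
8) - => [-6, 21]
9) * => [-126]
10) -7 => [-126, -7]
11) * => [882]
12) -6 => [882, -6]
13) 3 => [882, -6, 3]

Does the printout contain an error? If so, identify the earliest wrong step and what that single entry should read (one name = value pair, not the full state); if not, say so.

Recomputing the run from the initial state:
step 1: [-6]
step 2: [-6, -2]
step 3: [-6, -2, -3]
step 4: [-6, -5]
step 5: [-6, -5, -4]
step 6: [-6, 20]
step 7: [-6, 20, -2]
step 8: [-6, 22]
step 9: [-132]
step 10: [-132, -7]
step 11: [924]
step 12: [924, -6]
step 13: [924, -6, 3]
The first disagreement with the printout is at step 8, where the value should be top = 22.

step 8, top = 22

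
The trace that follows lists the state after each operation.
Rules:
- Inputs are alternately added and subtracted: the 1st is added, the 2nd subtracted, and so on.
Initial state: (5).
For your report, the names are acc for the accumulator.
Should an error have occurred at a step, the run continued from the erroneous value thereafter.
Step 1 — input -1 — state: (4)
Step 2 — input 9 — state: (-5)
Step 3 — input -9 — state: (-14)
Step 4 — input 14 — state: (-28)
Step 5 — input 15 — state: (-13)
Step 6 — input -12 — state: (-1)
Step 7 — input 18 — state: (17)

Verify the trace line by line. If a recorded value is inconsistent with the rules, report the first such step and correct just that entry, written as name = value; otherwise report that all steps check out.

1. acc = 5 + -1 = 4 (in agreement)
2. acc = 4 - 9 = -5 (checks out)
3. acc = -5 + -9 = -14 (verified)
4. acc = -14 - 14 = -28 (agrees with the trace)
5. acc = -28 + 15 = -13 (exactly as logged)
6. acc = -13 - -12 = -1 (same as recorded)
7. acc = -1 + 18 = 17 (checks out)
The recomputation confirms every line.

no error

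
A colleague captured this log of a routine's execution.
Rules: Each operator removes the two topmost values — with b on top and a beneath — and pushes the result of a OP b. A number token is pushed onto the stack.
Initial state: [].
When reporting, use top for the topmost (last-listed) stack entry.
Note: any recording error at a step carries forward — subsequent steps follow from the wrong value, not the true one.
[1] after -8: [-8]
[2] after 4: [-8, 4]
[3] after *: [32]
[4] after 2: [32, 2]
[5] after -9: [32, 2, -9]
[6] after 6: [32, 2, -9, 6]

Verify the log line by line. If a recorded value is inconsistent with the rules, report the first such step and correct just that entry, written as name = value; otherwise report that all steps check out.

step 3, top = -32

step 1: push -8: top = -8 -> checks out
step 2: push 4: top = 4 -> verified
step 3: -8 * 4 = -32 -> a discrepancy with the log
So the first discrepancy is step 3, where the right value is top = -32.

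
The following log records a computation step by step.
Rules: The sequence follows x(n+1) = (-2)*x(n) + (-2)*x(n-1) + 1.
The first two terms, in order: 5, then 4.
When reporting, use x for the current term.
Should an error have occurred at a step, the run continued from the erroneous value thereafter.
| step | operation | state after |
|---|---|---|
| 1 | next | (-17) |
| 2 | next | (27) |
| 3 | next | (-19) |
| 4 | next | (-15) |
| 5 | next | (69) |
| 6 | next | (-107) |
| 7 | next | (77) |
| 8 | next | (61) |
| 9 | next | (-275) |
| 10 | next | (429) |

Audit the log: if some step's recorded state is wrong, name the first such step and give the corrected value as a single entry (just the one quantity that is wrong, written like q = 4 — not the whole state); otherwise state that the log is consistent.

no error

Recomputing the run from the initial state:
step 1: x = -17
step 2: x = 27
step 3: x = -19
step 4: x = -15
step 5: x = 69
step 6: x = -107
step 7: x = 77
step 8: x = 61
step 9: x = -275
step 10: x = 429
This matches the log at every step.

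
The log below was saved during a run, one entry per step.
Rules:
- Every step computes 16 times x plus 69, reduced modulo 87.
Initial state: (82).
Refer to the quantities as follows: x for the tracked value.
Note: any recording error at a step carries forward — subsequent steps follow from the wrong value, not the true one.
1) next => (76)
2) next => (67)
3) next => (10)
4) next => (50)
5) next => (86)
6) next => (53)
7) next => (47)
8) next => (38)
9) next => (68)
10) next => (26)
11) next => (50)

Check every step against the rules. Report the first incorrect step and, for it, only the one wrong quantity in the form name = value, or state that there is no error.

Recomputing the run from the initial state:
step 1: x = 76
step 2: x = 67
step 3: x = 10
step 4: x = 55
step 5: x = 79
step 6: x = 28
step 7: x = 82
step 8: x = 76
step 9: x = 67
step 10: x = 10
step 11: x = 55
The first disagreement with the log is at step 4, where the value should be x = 55.

step 4, x = 55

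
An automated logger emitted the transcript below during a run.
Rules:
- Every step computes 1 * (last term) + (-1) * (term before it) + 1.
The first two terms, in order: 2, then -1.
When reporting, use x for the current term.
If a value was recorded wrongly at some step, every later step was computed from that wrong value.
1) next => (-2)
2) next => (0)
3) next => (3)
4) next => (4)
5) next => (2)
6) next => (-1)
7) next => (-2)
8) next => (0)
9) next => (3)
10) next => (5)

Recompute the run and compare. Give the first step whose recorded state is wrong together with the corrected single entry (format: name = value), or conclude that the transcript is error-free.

Recomputing the run from the initial state:
step 1: x = -2
step 2: x = 0
step 3: x = 3
step 4: x = 4
step 5: x = 2
step 6: x = -1
step 7: x = -2
step 8: x = 0
step 9: x = 3
step 10: x = 4
The first disagreement with the transcript is at step 10, where the value should be x = 4.

step 10, x = 4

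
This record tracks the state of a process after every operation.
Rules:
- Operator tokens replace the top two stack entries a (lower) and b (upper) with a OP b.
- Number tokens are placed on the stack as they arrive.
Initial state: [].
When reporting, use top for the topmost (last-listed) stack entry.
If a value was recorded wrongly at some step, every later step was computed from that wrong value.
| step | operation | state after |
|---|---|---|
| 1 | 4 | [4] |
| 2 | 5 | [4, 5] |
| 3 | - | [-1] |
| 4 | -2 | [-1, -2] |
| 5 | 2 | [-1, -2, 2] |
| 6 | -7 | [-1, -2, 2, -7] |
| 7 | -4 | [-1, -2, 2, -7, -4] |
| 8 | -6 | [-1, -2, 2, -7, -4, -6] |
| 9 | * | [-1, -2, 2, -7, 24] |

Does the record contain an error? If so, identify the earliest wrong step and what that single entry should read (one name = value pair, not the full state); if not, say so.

Step 1: push 4: top = 4 — verified.
Step 2: push 5: top = 5 — confirmed correct.
Step 3: 4 - 5 = -1 — checks out.
Step 4: push -2: top = -2 — same as recorded.
Step 5: push 2: top = 2 — in agreement.
Step 6: push -7: top = -7 — agrees with the record.
Step 7: push -4: top = -4 — no discrepancy.
Step 8: push -6: top = -6 — confirmed correct.
Step 9: -4 * -6 = 24 — checks out.
No step deviates from the rules.

no error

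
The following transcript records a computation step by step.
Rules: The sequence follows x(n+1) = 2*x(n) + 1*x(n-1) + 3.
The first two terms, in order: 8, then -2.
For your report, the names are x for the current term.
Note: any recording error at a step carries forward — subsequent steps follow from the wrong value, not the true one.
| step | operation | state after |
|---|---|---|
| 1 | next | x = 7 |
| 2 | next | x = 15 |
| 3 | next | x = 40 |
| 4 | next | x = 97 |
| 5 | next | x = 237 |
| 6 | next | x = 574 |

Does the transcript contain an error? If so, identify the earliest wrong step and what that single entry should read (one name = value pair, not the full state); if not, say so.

step 1: x = 2*(-2) + (1)*(8) + (3) = 7 -> consistent with the transcript
step 2: x = 2*(7) + (1)*(-2) + (3) = 15 -> agrees with the transcript
step 3: x = 2*(15) + (1)*(7) + (3) = 40 -> no discrepancy
step 4: x = 2*(40) + (1)*(15) + (3) = 98 -> the entry is off here
The earliest wrong entry is at step 4: it should read x = 98.

step 4, x = 98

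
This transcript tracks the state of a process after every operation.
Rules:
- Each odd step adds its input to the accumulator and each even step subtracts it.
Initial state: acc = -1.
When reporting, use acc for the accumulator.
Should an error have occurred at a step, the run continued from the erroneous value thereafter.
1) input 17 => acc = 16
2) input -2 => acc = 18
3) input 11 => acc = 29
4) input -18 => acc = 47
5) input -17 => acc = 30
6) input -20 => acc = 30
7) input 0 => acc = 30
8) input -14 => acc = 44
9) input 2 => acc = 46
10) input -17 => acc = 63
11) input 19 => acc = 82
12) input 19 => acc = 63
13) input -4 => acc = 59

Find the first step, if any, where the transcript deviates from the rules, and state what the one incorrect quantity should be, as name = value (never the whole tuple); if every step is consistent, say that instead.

step 6, acc = 50

step 1: acc = -1 + 17 = 16 -> agrees with the transcript
step 2: acc = 16 - -2 = 18 -> checks out
step 3: acc = 18 + 11 = 29 -> agrees with the transcript
step 4: acc = 29 - -18 = 47 -> confirmed correct
step 5: acc = 47 + -17 = 30 -> matches
step 6: acc = 30 - -20 = 50 -> the recorded entry deviates here
The earliest wrong entry is at step 6: it should read acc = 50.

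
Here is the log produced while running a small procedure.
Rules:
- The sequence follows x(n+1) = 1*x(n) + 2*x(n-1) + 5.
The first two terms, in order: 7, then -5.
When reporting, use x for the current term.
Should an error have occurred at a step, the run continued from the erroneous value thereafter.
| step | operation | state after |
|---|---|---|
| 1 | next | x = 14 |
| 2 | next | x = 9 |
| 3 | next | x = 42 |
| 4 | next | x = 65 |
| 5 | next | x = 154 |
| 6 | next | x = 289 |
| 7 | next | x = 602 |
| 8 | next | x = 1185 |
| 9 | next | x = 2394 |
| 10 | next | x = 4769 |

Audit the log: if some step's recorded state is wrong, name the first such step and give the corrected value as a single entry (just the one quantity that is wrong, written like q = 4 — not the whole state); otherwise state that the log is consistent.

no error

Recomputing the run from the initial state:
step 1: x = 14
step 2: x = 9
step 3: x = 42
step 4: x = 65
step 5: x = 154
step 6: x = 289
step 7: x = 602
step 8: x = 1185
step 9: x = 2394
step 10: x = 4769
This matches the log at every step.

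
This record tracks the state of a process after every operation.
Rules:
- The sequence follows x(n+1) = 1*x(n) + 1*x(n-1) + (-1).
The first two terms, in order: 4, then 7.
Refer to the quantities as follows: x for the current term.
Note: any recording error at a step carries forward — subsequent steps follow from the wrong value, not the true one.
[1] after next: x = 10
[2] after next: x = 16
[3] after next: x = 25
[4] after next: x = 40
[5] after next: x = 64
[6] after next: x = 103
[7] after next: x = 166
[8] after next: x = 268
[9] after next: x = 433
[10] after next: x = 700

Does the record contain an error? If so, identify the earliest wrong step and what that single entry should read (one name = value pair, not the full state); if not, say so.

step 1: x = 1*(7) + (1)*(4) + (-1) = 10 -> exactly as logged
step 2: x = 1*(10) + (1)*(7) + (-1) = 16 -> exactly as logged
step 3: x = 1*(16) + (1)*(10) + (-1) = 25 -> agrees with the record
step 4: x = 1*(25) + (1)*(16) + (-1) = 40 -> same as recorded
step 5: x = 1*(40) + (1)*(25) + (-1) = 64 -> checks out
step 6: x = 1*(64) + (1)*(40) + (-1) = 103 -> checks out
step 7: x = 1*(103) + (1)*(64) + (-1) = 166 -> matches
step 8: x = 1*(166) + (1)*(103) + (-1) = 268 -> checks out
step 9: x = 1*(268) + (1)*(166) + (-1) = 433 -> checks out
step 10: x = 1*(433) + (1)*(268) + (-1) = 700 -> matches
The recomputation confirms every line.

no error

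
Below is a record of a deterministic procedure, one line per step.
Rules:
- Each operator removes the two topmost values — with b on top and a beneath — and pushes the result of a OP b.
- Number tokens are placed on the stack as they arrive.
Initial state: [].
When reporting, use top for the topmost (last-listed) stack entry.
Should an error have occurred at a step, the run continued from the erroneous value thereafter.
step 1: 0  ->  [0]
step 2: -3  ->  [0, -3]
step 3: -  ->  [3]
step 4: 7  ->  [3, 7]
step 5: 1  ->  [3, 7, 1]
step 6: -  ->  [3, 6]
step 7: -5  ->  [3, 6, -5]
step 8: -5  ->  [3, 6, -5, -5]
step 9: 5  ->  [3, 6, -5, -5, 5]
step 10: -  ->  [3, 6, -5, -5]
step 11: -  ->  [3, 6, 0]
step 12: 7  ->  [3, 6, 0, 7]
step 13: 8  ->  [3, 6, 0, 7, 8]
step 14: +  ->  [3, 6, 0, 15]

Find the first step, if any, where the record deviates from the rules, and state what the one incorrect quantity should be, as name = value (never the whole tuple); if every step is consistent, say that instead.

step 1: push 0: top = 0 -> in agreement
step 2: push -3: top = -3 -> confirmed correct
step 3: 0 - -3 = 3 -> confirmed correct
step 4: push 7: top = 7 -> matches
step 5: push 1: top = 1 -> exactly as logged
step 6: 7 - 1 = 6 -> in agreement
step 7: push -5: top = -5 -> no discrepancy
step 8: push -5: top = -5 -> no discrepancy
step 9: push 5: top = 5 -> in agreement
step 10: -5 - 5 = -10 -> the recorded entry deviates here
Step 10 is the first one off; corrected, top = -10.

step 10, top = -10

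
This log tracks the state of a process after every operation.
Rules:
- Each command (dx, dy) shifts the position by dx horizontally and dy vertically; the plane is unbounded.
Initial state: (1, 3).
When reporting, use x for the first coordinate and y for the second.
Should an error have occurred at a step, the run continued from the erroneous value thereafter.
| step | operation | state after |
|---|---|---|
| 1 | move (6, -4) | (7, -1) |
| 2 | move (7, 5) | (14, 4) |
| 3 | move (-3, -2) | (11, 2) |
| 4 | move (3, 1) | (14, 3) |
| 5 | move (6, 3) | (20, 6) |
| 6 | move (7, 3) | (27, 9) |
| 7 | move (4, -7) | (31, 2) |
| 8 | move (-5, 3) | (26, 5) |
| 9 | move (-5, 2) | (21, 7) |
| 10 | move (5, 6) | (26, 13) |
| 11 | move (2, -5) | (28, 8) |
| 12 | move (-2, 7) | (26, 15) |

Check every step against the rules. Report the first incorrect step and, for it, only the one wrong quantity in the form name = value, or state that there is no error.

no error

step 1: x = 1 + (6) = 7, y = 3 + (-4) = -1 -> consistent with the log
step 2: x = 7 + (7) = 14, y = -1 + (5) = 4 -> exactly as logged
step 3: x = 14 + (-3) = 11, y = 4 + (-2) = 2 -> checks out
step 4: x = 11 + (3) = 14, y = 2 + (1) = 3 -> agrees with the log
step 5: x = 14 + (6) = 20, y = 3 + (3) = 6 -> verified
step 6: x = 20 + (7) = 27, y = 6 + (3) = 9 -> confirmed correct
step 7: x = 27 + (4) = 31, y = 9 + (-7) = 2 -> no discrepancy
step 8: x = 31 + (-5) = 26, y = 2 + (3) = 5 -> no discrepancy
step 9: x = 26 + (-5) = 21, y = 5 + (2) = 7 -> matches
step 10: x = 21 + (5) = 26, y = 7 + (6) = 13 -> confirmed correct
step 11: x = 26 + (2) = 28, y = 13 + (-5) = 8 -> agrees with the log
step 12: x = 28 + (-2) = 26, y = 8 + (7) = 15 -> matches
All steps check out; nothing to correct.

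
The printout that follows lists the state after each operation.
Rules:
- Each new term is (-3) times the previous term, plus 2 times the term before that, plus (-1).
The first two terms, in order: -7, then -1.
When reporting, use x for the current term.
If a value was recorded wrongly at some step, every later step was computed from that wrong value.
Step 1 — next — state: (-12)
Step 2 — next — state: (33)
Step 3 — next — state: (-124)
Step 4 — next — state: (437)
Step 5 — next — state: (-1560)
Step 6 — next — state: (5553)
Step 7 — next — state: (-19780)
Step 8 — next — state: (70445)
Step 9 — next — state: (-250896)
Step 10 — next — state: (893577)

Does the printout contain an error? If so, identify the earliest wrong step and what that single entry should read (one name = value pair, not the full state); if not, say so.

1. x = -3*(-1) + (2)*(-7) + (-1) = -12 (same as recorded)
2. x = -3*(-12) + (2)*(-1) + (-1) = 33 (no discrepancy)
3. x = -3*(33) + (2)*(-12) + (-1) = -124 (consistent with the printout)
4. x = -3*(-124) + (2)*(33) + (-1) = 437 (checks out)
5. x = -3*(437) + (2)*(-124) + (-1) = -1560 (exactly as logged)
6. x = -3*(-1560) + (2)*(437) + (-1) = 5553 (matches)
7. x = -3*(5553) + (2)*(-1560) + (-1) = -19780 (agrees with the printout)
8. x = -3*(-19780) + (2)*(5553) + (-1) = 70445 (same as recorded)
9. x = -3*(70445) + (2)*(-19780) + (-1) = -250896 (consistent with the printout)
10. x = -3*(-250896) + (2)*(70445) + (-1) = 893577 (agrees with the printout)
All entries verified; no error found.

no error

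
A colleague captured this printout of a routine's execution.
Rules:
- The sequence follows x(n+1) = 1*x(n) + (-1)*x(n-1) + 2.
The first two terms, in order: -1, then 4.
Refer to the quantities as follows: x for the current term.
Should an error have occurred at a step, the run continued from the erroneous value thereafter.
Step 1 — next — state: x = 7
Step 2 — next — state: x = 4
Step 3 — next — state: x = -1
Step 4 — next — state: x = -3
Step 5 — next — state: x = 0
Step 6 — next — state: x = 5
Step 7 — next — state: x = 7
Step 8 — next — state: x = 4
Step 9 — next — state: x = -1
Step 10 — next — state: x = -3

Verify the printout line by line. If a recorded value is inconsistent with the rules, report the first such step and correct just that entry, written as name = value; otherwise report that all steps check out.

Step 1: x = 1*(4) + (-1)*(-1) + (2) = 7 — confirmed correct.
Step 2: x = 1*(7) + (-1)*(4) + (2) = 5 — the printout has a different value.
Conclusion: step 2 carries the first error; the entry should be x = 5.

step 2, x = 5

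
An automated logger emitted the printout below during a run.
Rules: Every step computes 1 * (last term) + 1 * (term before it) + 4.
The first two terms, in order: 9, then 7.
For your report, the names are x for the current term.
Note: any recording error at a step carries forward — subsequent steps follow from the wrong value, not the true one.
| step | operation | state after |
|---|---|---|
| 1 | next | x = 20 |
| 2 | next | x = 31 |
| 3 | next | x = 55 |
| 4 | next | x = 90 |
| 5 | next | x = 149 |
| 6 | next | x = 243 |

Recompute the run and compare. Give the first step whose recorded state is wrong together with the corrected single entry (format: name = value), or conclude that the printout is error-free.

step 1: x = 1*(7) + (1)*(9) + (4) = 20 -> exactly as logged
step 2: x = 1*(20) + (1)*(7) + (4) = 31 -> confirmed correct
step 3: x = 1*(31) + (1)*(20) + (4) = 55 -> verified
step 4: x = 1*(55) + (1)*(31) + (4) = 90 -> same as recorded
step 5: x = 1*(90) + (1)*(55) + (4) = 149 -> checks out
step 6: x = 1*(149) + (1)*(90) + (4) = 243 -> exactly as logged
All entries verified; no error found.

no error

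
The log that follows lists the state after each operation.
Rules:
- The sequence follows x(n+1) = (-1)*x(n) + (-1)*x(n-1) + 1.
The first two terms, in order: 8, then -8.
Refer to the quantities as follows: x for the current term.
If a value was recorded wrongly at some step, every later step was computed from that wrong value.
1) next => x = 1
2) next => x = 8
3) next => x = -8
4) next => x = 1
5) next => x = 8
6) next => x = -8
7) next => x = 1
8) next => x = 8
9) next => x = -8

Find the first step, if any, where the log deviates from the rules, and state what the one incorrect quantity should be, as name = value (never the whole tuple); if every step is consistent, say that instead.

step 1: x = -1*(-8) + (-1)*(8) + (1) = 1 -> checks out
step 2: x = -1*(1) + (-1)*(-8) + (1) = 8 -> verified
step 3: x = -1*(8) + (-1)*(1) + (1) = -8 -> in agreement
step 4: x = -1*(-8) + (-1)*(8) + (1) = 1 -> in agreement
step 5: x = -1*(1) + (-1)*(-8) + (1) = 8 -> exactly as logged
step 6: x = -1*(8) + (-1)*(1) + (1) = -8 -> exactly as logged
step 7: x = -1*(-8) + (-1)*(8) + (1) = 1 -> no discrepancy
step 8: x = -1*(1) + (-1)*(-8) + (1) = 8 -> checks out
step 9: x = -1*(8) + (-1)*(1) + (1) = -8 -> agrees with the log
Nothing is out of place; the run is error-free.

no error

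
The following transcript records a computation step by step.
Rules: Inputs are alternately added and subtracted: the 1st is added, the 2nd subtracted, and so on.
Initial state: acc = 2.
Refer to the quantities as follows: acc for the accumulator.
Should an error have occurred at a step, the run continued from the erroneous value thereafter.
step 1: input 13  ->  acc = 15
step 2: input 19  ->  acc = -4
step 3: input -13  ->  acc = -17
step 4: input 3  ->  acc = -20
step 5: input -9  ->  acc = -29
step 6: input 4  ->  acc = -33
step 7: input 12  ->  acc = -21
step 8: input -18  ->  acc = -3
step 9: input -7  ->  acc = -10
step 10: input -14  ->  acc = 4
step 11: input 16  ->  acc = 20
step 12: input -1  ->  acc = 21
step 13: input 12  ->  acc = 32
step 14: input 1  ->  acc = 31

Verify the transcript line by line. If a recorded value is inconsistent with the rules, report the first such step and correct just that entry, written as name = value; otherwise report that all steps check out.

Recomputing the run from the initial state:
step 1: acc = 15
step 2: acc = -4
step 3: acc = -17
step 4: acc = -20
step 5: acc = -29
step 6: acc = -33
step 7: acc = -21
step 8: acc = -3
step 9: acc = -10
step 10: acc = 4
step 11: acc = 20
step 12: acc = 21
step 13: acc = 33
step 14: acc = 32
The first disagreement with the transcript is at step 13, where the value should be acc = 33.

step 13, acc = 33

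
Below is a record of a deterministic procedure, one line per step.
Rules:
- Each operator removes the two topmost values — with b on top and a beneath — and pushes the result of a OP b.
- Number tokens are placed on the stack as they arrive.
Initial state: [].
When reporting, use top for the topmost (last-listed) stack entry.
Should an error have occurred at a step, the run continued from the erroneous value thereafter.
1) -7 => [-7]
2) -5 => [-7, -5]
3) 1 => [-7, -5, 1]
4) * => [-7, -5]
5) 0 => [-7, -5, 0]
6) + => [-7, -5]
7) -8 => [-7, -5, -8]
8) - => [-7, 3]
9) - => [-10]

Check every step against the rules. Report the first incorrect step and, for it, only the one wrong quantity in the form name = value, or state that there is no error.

no error

Recomputing the run from the initial state:
step 1: [-7]
step 2: [-7, -5]
step 3: [-7, -5, 1]
step 4: [-7, -5]
step 5: [-7, -5, 0]
step 6: [-7, -5]
step 7: [-7, -5, -8]
step 8: [-7, 3]
step 9: [-10]
This matches the record at every step.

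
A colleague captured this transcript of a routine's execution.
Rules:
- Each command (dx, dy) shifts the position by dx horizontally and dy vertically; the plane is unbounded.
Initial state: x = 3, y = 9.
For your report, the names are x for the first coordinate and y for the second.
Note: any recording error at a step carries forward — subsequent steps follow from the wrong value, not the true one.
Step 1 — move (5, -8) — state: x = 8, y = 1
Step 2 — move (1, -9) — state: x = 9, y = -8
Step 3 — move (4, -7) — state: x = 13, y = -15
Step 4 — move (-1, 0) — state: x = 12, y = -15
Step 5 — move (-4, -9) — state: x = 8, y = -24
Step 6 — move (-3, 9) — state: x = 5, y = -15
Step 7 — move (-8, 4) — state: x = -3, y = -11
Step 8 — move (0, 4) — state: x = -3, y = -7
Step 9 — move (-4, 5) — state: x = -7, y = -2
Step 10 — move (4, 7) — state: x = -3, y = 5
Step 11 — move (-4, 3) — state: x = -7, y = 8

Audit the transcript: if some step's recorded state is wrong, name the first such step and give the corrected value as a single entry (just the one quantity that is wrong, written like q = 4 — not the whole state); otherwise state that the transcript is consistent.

Step 1: x = 3 + (5) = 8, y = 9 + (-8) = 1 — checks out.
Step 2: x = 8 + (1) = 9, y = 1 + (-9) = -8 — exactly as logged.
Step 3: x = 9 + (4) = 13, y = -8 + (-7) = -15 — agrees with the transcript.
Step 4: x = 13 + (-1) = 12, y = -15 + (0) = -15 — consistent with the transcript.
Step 5: x = 12 + (-4) = 8, y = -15 + (-9) = -24 — in agreement.
Step 6: x = 8 + (-3) = 5, y = -24 + (9) = -15 — agrees with the transcript.
Step 7: x = 5 + (-8) = -3, y = -15 + (4) = -11 — confirmed correct.
Step 8: x = -3 + (0) = -3, y = -11 + (4) = -7 — in agreement.
Step 9: x = -3 + (-4) = -7, y = -7 + (5) = -2 — confirmed correct.
Step 10: x = -7 + (4) = -3, y = -2 + (7) = 5 — no discrepancy.
Step 11: x = -3 + (-4) = -7, y = 5 + (3) = 8 — verified.
All steps check out; nothing to correct.

no error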